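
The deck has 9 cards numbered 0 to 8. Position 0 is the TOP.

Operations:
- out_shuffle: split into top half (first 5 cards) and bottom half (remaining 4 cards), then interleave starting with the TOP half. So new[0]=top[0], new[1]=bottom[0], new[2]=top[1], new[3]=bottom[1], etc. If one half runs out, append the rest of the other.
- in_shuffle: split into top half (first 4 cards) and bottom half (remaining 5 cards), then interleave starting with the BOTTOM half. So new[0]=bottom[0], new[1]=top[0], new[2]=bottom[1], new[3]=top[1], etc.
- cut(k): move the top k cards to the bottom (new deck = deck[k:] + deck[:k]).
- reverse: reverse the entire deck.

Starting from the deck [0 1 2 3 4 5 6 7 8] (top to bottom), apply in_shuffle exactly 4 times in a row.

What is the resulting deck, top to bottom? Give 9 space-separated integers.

Answer: 3 7 2 6 1 5 0 4 8

Derivation:
After op 1 (in_shuffle): [4 0 5 1 6 2 7 3 8]
After op 2 (in_shuffle): [6 4 2 0 7 5 3 1 8]
After op 3 (in_shuffle): [7 6 5 4 3 2 1 0 8]
After op 4 (in_shuffle): [3 7 2 6 1 5 0 4 8]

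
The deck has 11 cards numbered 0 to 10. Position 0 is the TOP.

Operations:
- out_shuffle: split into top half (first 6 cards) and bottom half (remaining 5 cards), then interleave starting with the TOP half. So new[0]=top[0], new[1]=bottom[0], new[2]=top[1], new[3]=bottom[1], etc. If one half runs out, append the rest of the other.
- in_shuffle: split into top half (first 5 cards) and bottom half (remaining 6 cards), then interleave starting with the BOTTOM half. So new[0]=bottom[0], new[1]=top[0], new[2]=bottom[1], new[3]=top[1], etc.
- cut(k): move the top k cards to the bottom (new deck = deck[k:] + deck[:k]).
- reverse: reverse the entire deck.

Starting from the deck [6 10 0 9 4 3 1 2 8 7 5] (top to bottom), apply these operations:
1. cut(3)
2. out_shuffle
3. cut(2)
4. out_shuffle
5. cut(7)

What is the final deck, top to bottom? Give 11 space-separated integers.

After op 1 (cut(3)): [9 4 3 1 2 8 7 5 6 10 0]
After op 2 (out_shuffle): [9 7 4 5 3 6 1 10 2 0 8]
After op 3 (cut(2)): [4 5 3 6 1 10 2 0 8 9 7]
After op 4 (out_shuffle): [4 2 5 0 3 8 6 9 1 7 10]
After op 5 (cut(7)): [9 1 7 10 4 2 5 0 3 8 6]

Answer: 9 1 7 10 4 2 5 0 3 8 6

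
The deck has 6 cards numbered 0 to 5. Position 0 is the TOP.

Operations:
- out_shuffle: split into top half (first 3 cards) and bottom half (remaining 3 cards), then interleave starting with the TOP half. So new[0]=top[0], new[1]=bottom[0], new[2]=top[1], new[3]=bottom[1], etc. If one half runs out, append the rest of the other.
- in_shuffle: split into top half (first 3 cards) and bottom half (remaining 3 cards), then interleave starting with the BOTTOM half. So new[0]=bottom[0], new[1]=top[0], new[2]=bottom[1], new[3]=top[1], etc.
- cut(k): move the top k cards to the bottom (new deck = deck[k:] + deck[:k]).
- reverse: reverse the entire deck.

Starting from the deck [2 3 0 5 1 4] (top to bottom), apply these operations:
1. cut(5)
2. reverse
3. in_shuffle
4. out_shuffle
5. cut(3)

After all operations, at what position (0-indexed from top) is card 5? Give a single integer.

After op 1 (cut(5)): [4 2 3 0 5 1]
After op 2 (reverse): [1 5 0 3 2 4]
After op 3 (in_shuffle): [3 1 2 5 4 0]
After op 4 (out_shuffle): [3 5 1 4 2 0]
After op 5 (cut(3)): [4 2 0 3 5 1]
Card 5 is at position 4.

Answer: 4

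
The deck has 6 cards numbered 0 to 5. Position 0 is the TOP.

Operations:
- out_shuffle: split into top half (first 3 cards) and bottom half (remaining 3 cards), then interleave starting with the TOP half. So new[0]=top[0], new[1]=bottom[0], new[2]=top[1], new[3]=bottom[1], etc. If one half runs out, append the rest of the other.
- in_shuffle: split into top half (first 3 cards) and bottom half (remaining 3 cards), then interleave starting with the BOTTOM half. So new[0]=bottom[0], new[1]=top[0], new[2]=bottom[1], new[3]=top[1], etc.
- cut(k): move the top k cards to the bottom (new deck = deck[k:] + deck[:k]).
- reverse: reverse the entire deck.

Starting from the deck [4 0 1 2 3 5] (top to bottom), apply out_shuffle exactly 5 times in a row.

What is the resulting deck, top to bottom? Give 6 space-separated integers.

After op 1 (out_shuffle): [4 2 0 3 1 5]
After op 2 (out_shuffle): [4 3 2 1 0 5]
After op 3 (out_shuffle): [4 1 3 0 2 5]
After op 4 (out_shuffle): [4 0 1 2 3 5]
After op 5 (out_shuffle): [4 2 0 3 1 5]

Answer: 4 2 0 3 1 5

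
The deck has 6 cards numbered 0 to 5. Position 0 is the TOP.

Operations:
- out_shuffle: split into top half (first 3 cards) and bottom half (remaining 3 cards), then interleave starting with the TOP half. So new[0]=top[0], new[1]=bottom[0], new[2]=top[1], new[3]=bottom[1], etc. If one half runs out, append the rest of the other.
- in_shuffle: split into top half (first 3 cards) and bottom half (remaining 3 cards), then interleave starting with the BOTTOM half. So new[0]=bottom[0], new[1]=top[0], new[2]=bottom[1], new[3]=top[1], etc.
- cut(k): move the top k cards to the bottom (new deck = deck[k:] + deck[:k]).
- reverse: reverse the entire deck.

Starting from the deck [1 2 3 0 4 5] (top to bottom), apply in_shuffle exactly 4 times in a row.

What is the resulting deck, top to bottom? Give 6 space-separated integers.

Answer: 0 1 4 2 5 3

Derivation:
After op 1 (in_shuffle): [0 1 4 2 5 3]
After op 2 (in_shuffle): [2 0 5 1 3 4]
After op 3 (in_shuffle): [1 2 3 0 4 5]
After op 4 (in_shuffle): [0 1 4 2 5 3]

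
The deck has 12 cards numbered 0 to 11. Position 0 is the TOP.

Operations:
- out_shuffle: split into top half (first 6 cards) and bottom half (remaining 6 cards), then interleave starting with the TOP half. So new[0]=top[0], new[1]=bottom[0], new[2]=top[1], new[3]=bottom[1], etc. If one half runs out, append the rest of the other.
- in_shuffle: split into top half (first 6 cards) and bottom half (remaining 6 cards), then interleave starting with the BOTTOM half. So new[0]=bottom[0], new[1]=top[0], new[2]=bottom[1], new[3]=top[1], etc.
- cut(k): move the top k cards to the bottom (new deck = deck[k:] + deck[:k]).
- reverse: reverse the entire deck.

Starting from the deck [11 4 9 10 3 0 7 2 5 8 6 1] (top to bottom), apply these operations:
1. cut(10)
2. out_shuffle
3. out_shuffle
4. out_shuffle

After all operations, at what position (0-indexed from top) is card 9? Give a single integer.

After op 1 (cut(10)): [6 1 11 4 9 10 3 0 7 2 5 8]
After op 2 (out_shuffle): [6 3 1 0 11 7 4 2 9 5 10 8]
After op 3 (out_shuffle): [6 4 3 2 1 9 0 5 11 10 7 8]
After op 4 (out_shuffle): [6 0 4 5 3 11 2 10 1 7 9 8]
Card 9 is at position 10.

Answer: 10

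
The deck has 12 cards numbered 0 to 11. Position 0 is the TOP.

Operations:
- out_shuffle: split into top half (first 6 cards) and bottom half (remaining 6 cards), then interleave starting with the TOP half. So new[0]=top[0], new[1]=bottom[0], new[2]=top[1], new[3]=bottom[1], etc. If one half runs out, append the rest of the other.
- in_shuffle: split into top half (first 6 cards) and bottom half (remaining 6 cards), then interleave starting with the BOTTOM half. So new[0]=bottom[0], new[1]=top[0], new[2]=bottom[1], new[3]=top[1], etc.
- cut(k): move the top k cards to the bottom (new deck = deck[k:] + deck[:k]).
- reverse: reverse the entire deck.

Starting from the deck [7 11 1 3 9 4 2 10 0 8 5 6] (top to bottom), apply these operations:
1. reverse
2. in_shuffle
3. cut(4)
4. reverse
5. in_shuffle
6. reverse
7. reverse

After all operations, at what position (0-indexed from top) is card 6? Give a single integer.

Answer: 5

Derivation:
After op 1 (reverse): [6 5 8 0 10 2 4 9 3 1 11 7]
After op 2 (in_shuffle): [4 6 9 5 3 8 1 0 11 10 7 2]
After op 3 (cut(4)): [3 8 1 0 11 10 7 2 4 6 9 5]
After op 4 (reverse): [5 9 6 4 2 7 10 11 0 1 8 3]
After op 5 (in_shuffle): [10 5 11 9 0 6 1 4 8 2 3 7]
After op 6 (reverse): [7 3 2 8 4 1 6 0 9 11 5 10]
After op 7 (reverse): [10 5 11 9 0 6 1 4 8 2 3 7]
Card 6 is at position 5.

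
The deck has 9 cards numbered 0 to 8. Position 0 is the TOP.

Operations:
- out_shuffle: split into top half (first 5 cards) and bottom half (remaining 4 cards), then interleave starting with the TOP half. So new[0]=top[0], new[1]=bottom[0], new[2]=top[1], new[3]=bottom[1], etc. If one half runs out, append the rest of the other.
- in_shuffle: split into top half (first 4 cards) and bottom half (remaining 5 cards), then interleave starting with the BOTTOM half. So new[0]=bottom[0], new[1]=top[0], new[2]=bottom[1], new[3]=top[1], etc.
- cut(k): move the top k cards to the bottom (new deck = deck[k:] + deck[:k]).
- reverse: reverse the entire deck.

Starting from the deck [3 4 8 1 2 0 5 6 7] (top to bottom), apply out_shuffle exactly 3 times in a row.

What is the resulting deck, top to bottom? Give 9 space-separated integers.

Answer: 3 7 6 5 0 2 1 8 4

Derivation:
After op 1 (out_shuffle): [3 0 4 5 8 6 1 7 2]
After op 2 (out_shuffle): [3 6 0 1 4 7 5 2 8]
After op 3 (out_shuffle): [3 7 6 5 0 2 1 8 4]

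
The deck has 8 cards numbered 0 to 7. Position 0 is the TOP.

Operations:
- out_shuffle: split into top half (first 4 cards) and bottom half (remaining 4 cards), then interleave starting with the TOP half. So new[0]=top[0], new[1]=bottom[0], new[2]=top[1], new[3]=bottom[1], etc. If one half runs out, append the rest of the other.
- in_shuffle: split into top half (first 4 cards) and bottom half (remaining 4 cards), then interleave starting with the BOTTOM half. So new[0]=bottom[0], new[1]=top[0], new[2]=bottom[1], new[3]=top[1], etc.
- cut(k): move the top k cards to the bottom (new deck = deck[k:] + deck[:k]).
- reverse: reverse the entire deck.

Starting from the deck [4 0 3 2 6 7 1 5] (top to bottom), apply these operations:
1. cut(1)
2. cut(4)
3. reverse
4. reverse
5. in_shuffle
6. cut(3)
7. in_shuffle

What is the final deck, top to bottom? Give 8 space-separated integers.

Answer: 4 1 0 2 7 5 3 6

Derivation:
After op 1 (cut(1)): [0 3 2 6 7 1 5 4]
After op 2 (cut(4)): [7 1 5 4 0 3 2 6]
After op 3 (reverse): [6 2 3 0 4 5 1 7]
After op 4 (reverse): [7 1 5 4 0 3 2 6]
After op 5 (in_shuffle): [0 7 3 1 2 5 6 4]
After op 6 (cut(3)): [1 2 5 6 4 0 7 3]
After op 7 (in_shuffle): [4 1 0 2 7 5 3 6]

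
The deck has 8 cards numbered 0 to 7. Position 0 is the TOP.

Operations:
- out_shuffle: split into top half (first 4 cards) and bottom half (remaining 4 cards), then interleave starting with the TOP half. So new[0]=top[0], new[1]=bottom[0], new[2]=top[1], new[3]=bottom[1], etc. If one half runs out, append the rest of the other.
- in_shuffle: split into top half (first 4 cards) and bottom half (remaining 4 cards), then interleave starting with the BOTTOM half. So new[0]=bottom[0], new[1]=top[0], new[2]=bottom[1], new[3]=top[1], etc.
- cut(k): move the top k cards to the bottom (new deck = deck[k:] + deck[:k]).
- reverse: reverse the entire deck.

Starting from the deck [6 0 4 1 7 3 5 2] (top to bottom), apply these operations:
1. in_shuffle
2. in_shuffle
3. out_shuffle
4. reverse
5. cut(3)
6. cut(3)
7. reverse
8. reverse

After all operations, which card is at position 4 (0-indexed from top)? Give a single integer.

After op 1 (in_shuffle): [7 6 3 0 5 4 2 1]
After op 2 (in_shuffle): [5 7 4 6 2 3 1 0]
After op 3 (out_shuffle): [5 2 7 3 4 1 6 0]
After op 4 (reverse): [0 6 1 4 3 7 2 5]
After op 5 (cut(3)): [4 3 7 2 5 0 6 1]
After op 6 (cut(3)): [2 5 0 6 1 4 3 7]
After op 7 (reverse): [7 3 4 1 6 0 5 2]
After op 8 (reverse): [2 5 0 6 1 4 3 7]
Position 4: card 1.

Answer: 1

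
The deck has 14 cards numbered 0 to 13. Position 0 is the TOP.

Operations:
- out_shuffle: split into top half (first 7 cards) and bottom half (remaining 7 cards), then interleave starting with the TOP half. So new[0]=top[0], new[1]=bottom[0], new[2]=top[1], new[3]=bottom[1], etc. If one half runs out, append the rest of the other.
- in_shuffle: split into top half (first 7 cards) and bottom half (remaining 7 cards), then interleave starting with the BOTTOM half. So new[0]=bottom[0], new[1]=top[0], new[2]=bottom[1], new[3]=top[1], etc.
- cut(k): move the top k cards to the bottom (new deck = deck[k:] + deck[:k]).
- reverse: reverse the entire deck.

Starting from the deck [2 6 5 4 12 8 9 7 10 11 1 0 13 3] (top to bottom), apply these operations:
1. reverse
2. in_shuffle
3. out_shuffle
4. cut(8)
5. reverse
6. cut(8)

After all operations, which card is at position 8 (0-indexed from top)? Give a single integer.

After op 1 (reverse): [3 13 0 1 11 10 7 9 8 12 4 5 6 2]
After op 2 (in_shuffle): [9 3 8 13 12 0 4 1 5 11 6 10 2 7]
After op 3 (out_shuffle): [9 1 3 5 8 11 13 6 12 10 0 2 4 7]
After op 4 (cut(8)): [12 10 0 2 4 7 9 1 3 5 8 11 13 6]
After op 5 (reverse): [6 13 11 8 5 3 1 9 7 4 2 0 10 12]
After op 6 (cut(8)): [7 4 2 0 10 12 6 13 11 8 5 3 1 9]
Position 8: card 11.

Answer: 11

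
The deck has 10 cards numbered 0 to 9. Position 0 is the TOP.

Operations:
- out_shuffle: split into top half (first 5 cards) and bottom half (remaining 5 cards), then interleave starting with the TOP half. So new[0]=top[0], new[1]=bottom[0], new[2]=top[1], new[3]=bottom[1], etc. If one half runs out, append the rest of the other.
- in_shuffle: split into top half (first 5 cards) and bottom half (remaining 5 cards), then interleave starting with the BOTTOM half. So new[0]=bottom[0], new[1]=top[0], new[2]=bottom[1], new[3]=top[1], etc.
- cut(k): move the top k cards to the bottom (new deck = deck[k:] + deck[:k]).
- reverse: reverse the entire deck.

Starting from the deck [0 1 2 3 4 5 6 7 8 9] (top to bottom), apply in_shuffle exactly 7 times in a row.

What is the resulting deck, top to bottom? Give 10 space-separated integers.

After op 1 (in_shuffle): [5 0 6 1 7 2 8 3 9 4]
After op 2 (in_shuffle): [2 5 8 0 3 6 9 1 4 7]
After op 3 (in_shuffle): [6 2 9 5 1 8 4 0 7 3]
After op 4 (in_shuffle): [8 6 4 2 0 9 7 5 3 1]
After op 5 (in_shuffle): [9 8 7 6 5 4 3 2 1 0]
After op 6 (in_shuffle): [4 9 3 8 2 7 1 6 0 5]
After op 7 (in_shuffle): [7 4 1 9 6 3 0 8 5 2]

Answer: 7 4 1 9 6 3 0 8 5 2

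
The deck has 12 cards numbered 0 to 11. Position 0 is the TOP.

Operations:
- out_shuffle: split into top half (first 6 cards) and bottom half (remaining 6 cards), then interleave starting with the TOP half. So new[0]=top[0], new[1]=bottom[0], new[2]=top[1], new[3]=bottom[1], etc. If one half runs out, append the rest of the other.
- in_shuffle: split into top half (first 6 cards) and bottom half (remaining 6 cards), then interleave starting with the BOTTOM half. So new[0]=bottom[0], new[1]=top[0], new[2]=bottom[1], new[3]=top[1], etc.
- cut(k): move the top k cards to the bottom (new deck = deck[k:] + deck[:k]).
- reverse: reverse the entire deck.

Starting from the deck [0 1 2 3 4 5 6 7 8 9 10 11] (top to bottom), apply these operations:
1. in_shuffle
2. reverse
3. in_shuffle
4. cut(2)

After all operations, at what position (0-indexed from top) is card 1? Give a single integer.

After op 1 (in_shuffle): [6 0 7 1 8 2 9 3 10 4 11 5]
After op 2 (reverse): [5 11 4 10 3 9 2 8 1 7 0 6]
After op 3 (in_shuffle): [2 5 8 11 1 4 7 10 0 3 6 9]
After op 4 (cut(2)): [8 11 1 4 7 10 0 3 6 9 2 5]
Card 1 is at position 2.

Answer: 2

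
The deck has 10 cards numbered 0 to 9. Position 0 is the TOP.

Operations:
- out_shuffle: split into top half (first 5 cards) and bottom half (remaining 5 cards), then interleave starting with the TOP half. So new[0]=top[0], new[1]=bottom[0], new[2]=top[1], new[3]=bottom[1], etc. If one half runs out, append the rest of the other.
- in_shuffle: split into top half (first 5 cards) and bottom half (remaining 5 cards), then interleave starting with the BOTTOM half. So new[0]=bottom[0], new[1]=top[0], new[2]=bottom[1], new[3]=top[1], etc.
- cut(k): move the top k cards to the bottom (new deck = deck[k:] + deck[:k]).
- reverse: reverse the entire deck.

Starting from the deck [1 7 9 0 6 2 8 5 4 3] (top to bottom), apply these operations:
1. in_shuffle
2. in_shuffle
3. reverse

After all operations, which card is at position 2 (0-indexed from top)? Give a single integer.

Answer: 7

Derivation:
After op 1 (in_shuffle): [2 1 8 7 5 9 4 0 3 6]
After op 2 (in_shuffle): [9 2 4 1 0 8 3 7 6 5]
After op 3 (reverse): [5 6 7 3 8 0 1 4 2 9]
Position 2: card 7.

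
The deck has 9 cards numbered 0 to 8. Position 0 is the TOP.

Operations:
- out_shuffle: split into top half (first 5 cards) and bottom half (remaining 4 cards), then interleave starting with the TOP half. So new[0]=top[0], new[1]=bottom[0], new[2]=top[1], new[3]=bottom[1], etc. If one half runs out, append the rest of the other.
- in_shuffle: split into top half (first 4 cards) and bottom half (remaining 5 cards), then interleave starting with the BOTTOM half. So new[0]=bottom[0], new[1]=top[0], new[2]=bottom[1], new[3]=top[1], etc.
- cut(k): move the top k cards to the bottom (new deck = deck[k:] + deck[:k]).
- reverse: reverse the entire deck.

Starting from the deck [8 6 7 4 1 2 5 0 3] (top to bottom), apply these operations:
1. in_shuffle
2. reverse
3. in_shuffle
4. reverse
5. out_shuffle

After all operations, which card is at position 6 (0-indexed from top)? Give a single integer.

Answer: 0

Derivation:
After op 1 (in_shuffle): [1 8 2 6 5 7 0 4 3]
After op 2 (reverse): [3 4 0 7 5 6 2 8 1]
After op 3 (in_shuffle): [5 3 6 4 2 0 8 7 1]
After op 4 (reverse): [1 7 8 0 2 4 6 3 5]
After op 5 (out_shuffle): [1 4 7 6 8 3 0 5 2]
Position 6: card 0.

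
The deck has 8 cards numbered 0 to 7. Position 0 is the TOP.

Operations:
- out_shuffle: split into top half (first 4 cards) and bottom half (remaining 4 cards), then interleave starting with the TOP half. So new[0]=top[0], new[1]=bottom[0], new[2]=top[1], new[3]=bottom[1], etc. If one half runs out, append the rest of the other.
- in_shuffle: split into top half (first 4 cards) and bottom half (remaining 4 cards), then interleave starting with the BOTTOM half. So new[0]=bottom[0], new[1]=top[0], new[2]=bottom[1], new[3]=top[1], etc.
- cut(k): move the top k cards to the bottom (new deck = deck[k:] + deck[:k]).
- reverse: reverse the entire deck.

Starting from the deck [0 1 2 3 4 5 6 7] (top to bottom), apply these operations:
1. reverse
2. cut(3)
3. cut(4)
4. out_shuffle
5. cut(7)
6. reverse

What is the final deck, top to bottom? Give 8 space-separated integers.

After op 1 (reverse): [7 6 5 4 3 2 1 0]
After op 2 (cut(3)): [4 3 2 1 0 7 6 5]
After op 3 (cut(4)): [0 7 6 5 4 3 2 1]
After op 4 (out_shuffle): [0 4 7 3 6 2 5 1]
After op 5 (cut(7)): [1 0 4 7 3 6 2 5]
After op 6 (reverse): [5 2 6 3 7 4 0 1]

Answer: 5 2 6 3 7 4 0 1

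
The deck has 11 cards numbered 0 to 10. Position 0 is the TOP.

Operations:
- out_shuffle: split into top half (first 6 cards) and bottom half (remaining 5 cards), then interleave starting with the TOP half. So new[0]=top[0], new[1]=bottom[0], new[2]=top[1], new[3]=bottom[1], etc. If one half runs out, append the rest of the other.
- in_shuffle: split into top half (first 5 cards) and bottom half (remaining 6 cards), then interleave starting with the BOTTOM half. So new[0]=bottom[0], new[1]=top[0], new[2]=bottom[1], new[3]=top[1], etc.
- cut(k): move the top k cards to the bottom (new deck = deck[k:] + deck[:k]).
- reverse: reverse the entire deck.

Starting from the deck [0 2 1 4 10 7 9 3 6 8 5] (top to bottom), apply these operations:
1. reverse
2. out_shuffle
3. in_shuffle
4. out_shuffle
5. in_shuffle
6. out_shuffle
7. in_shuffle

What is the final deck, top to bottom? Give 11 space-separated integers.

Answer: 7 0 9 2 3 1 6 4 8 10 5

Derivation:
After op 1 (reverse): [5 8 6 3 9 7 10 4 1 2 0]
After op 2 (out_shuffle): [5 10 8 4 6 1 3 2 9 0 7]
After op 3 (in_shuffle): [1 5 3 10 2 8 9 4 0 6 7]
After op 4 (out_shuffle): [1 9 5 4 3 0 10 6 2 7 8]
After op 5 (in_shuffle): [0 1 10 9 6 5 2 4 7 3 8]
After op 6 (out_shuffle): [0 2 1 4 10 7 9 3 6 8 5]
After op 7 (in_shuffle): [7 0 9 2 3 1 6 4 8 10 5]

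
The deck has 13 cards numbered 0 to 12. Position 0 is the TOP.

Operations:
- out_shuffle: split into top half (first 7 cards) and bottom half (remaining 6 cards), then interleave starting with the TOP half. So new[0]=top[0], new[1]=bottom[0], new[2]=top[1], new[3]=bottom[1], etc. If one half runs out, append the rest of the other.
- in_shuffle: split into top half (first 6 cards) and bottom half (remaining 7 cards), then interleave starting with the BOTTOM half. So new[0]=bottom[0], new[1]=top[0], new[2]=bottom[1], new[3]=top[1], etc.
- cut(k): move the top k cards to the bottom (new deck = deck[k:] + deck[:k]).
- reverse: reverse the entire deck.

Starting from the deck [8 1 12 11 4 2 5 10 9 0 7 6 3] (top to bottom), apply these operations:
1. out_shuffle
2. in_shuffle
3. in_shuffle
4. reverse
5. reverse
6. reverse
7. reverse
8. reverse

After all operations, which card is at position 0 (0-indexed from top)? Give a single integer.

After op 1 (out_shuffle): [8 10 1 9 12 0 11 7 4 6 2 3 5]
After op 2 (in_shuffle): [11 8 7 10 4 1 6 9 2 12 3 0 5]
After op 3 (in_shuffle): [6 11 9 8 2 7 12 10 3 4 0 1 5]
After op 4 (reverse): [5 1 0 4 3 10 12 7 2 8 9 11 6]
After op 5 (reverse): [6 11 9 8 2 7 12 10 3 4 0 1 5]
After op 6 (reverse): [5 1 0 4 3 10 12 7 2 8 9 11 6]
After op 7 (reverse): [6 11 9 8 2 7 12 10 3 4 0 1 5]
After op 8 (reverse): [5 1 0 4 3 10 12 7 2 8 9 11 6]
Position 0: card 5.

Answer: 5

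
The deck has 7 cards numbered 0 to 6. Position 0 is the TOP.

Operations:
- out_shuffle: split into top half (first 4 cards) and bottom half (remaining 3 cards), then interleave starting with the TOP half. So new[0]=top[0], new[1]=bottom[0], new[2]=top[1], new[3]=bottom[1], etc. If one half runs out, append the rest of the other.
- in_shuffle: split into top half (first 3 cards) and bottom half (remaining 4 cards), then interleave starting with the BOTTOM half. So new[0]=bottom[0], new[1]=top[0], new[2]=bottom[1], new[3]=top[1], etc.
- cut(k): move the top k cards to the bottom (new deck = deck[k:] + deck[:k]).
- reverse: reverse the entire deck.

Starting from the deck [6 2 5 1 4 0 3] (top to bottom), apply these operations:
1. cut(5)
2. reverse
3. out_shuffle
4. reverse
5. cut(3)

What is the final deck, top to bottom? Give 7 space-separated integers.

Answer: 3 1 6 4 2 0 5

Derivation:
After op 1 (cut(5)): [0 3 6 2 5 1 4]
After op 2 (reverse): [4 1 5 2 6 3 0]
After op 3 (out_shuffle): [4 6 1 3 5 0 2]
After op 4 (reverse): [2 0 5 3 1 6 4]
After op 5 (cut(3)): [3 1 6 4 2 0 5]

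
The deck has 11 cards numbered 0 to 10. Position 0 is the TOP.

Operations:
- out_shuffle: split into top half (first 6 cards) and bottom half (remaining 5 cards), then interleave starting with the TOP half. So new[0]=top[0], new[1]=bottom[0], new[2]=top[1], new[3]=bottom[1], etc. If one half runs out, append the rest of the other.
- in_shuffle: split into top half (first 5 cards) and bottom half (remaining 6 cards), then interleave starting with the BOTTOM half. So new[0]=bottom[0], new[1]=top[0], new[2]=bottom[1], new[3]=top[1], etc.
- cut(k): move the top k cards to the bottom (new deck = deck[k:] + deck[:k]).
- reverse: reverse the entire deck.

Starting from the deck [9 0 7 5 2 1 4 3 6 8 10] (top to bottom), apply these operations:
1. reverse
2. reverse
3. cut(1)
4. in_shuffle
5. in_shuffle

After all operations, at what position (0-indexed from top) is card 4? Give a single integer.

Answer: 1

Derivation:
After op 1 (reverse): [10 8 6 3 4 1 2 5 7 0 9]
After op 2 (reverse): [9 0 7 5 2 1 4 3 6 8 10]
After op 3 (cut(1)): [0 7 5 2 1 4 3 6 8 10 9]
After op 4 (in_shuffle): [4 0 3 7 6 5 8 2 10 1 9]
After op 5 (in_shuffle): [5 4 8 0 2 3 10 7 1 6 9]
Card 4 is at position 1.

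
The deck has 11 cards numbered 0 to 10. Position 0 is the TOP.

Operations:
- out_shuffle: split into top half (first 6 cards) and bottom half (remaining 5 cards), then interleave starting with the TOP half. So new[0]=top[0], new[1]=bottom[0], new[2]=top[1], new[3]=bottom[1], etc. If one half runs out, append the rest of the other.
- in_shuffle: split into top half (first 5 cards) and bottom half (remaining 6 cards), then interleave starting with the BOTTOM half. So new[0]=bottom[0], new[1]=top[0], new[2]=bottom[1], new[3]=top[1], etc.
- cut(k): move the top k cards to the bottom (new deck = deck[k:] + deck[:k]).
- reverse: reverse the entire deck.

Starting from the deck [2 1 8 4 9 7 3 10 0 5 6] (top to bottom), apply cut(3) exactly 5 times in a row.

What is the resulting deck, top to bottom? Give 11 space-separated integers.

Answer: 9 7 3 10 0 5 6 2 1 8 4

Derivation:
After op 1 (cut(3)): [4 9 7 3 10 0 5 6 2 1 8]
After op 2 (cut(3)): [3 10 0 5 6 2 1 8 4 9 7]
After op 3 (cut(3)): [5 6 2 1 8 4 9 7 3 10 0]
After op 4 (cut(3)): [1 8 4 9 7 3 10 0 5 6 2]
After op 5 (cut(3)): [9 7 3 10 0 5 6 2 1 8 4]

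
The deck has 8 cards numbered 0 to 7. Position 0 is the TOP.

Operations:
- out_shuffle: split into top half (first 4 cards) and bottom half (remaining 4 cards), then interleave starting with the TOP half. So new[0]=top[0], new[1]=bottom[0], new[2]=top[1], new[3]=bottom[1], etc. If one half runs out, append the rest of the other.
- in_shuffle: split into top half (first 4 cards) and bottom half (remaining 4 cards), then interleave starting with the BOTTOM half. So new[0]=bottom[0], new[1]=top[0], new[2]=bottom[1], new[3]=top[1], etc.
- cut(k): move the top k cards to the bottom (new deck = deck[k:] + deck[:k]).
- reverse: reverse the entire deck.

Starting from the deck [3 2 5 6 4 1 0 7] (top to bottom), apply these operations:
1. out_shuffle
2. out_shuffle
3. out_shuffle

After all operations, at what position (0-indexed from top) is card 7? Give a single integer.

Answer: 7

Derivation:
After op 1 (out_shuffle): [3 4 2 1 5 0 6 7]
After op 2 (out_shuffle): [3 5 4 0 2 6 1 7]
After op 3 (out_shuffle): [3 2 5 6 4 1 0 7]
Card 7 is at position 7.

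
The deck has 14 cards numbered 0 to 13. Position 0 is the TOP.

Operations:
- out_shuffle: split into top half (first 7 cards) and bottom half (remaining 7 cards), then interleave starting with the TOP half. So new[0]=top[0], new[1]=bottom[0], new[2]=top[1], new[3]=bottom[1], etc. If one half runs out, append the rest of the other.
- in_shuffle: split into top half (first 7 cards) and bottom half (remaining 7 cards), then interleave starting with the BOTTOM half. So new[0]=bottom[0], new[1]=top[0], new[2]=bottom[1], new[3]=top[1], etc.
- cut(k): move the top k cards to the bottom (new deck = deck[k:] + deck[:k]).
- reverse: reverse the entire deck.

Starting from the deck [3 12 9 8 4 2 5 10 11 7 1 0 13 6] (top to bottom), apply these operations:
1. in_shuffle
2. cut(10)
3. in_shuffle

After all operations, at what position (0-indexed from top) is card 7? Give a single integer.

Answer: 2

Derivation:
After op 1 (in_shuffle): [10 3 11 12 7 9 1 8 0 4 13 2 6 5]
After op 2 (cut(10)): [13 2 6 5 10 3 11 12 7 9 1 8 0 4]
After op 3 (in_shuffle): [12 13 7 2 9 6 1 5 8 10 0 3 4 11]
Card 7 is at position 2.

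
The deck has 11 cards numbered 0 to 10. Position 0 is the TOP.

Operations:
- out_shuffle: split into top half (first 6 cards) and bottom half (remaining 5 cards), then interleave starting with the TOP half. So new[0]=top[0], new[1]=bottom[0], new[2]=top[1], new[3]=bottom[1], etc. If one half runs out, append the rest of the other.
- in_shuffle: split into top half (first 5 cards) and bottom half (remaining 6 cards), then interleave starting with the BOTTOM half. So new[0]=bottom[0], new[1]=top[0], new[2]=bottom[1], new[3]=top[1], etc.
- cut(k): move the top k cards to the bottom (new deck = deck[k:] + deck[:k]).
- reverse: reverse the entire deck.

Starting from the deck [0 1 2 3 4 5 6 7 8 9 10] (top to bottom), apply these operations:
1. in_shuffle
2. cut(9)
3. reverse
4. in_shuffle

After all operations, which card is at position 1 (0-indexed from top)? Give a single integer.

After op 1 (in_shuffle): [5 0 6 1 7 2 8 3 9 4 10]
After op 2 (cut(9)): [4 10 5 0 6 1 7 2 8 3 9]
After op 3 (reverse): [9 3 8 2 7 1 6 0 5 10 4]
After op 4 (in_shuffle): [1 9 6 3 0 8 5 2 10 7 4]
Position 1: card 9.

Answer: 9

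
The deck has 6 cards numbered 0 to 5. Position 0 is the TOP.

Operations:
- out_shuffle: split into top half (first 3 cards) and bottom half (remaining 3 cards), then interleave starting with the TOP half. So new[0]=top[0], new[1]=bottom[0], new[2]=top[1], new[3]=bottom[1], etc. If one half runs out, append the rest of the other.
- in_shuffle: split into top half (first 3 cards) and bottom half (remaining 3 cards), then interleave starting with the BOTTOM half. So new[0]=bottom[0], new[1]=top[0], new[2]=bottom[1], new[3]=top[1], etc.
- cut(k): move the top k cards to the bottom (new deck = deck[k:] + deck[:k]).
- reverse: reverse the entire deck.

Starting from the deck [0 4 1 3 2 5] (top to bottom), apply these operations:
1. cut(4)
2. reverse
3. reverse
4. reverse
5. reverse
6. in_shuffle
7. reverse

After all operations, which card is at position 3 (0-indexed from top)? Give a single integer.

Answer: 1

Derivation:
After op 1 (cut(4)): [2 5 0 4 1 3]
After op 2 (reverse): [3 1 4 0 5 2]
After op 3 (reverse): [2 5 0 4 1 3]
After op 4 (reverse): [3 1 4 0 5 2]
After op 5 (reverse): [2 5 0 4 1 3]
After op 6 (in_shuffle): [4 2 1 5 3 0]
After op 7 (reverse): [0 3 5 1 2 4]
Position 3: card 1.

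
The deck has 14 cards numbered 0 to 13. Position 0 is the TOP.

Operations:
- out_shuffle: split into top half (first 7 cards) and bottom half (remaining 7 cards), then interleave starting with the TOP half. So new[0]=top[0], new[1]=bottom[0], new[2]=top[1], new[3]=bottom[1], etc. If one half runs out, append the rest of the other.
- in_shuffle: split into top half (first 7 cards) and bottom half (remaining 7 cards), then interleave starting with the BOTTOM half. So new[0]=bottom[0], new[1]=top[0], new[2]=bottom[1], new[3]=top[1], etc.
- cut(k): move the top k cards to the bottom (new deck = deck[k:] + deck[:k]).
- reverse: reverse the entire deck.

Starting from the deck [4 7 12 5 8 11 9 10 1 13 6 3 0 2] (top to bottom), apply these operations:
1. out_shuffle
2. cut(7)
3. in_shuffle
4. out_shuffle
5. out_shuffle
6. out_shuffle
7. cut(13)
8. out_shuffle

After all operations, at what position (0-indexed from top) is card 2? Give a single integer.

Answer: 0

Derivation:
After op 1 (out_shuffle): [4 10 7 1 12 13 5 6 8 3 11 0 9 2]
After op 2 (cut(7)): [6 8 3 11 0 9 2 4 10 7 1 12 13 5]
After op 3 (in_shuffle): [4 6 10 8 7 3 1 11 12 0 13 9 5 2]
After op 4 (out_shuffle): [4 11 6 12 10 0 8 13 7 9 3 5 1 2]
After op 5 (out_shuffle): [4 13 11 7 6 9 12 3 10 5 0 1 8 2]
After op 6 (out_shuffle): [4 3 13 10 11 5 7 0 6 1 9 8 12 2]
After op 7 (cut(13)): [2 4 3 13 10 11 5 7 0 6 1 9 8 12]
After op 8 (out_shuffle): [2 7 4 0 3 6 13 1 10 9 11 8 5 12]
Card 2 is at position 0.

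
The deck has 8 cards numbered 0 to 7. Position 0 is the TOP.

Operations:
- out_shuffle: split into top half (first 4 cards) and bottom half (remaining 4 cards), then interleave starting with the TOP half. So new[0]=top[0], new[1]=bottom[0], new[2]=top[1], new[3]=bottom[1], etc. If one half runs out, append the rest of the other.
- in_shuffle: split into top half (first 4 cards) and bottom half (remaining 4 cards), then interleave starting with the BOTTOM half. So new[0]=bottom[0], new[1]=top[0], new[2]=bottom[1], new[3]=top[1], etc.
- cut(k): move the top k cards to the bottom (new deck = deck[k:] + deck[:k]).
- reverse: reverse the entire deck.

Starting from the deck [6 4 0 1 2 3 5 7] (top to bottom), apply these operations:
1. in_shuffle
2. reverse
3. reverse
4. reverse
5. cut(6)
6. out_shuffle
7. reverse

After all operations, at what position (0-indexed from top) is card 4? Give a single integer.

Answer: 2

Derivation:
After op 1 (in_shuffle): [2 6 3 4 5 0 7 1]
After op 2 (reverse): [1 7 0 5 4 3 6 2]
After op 3 (reverse): [2 6 3 4 5 0 7 1]
After op 4 (reverse): [1 7 0 5 4 3 6 2]
After op 5 (cut(6)): [6 2 1 7 0 5 4 3]
After op 6 (out_shuffle): [6 0 2 5 1 4 7 3]
After op 7 (reverse): [3 7 4 1 5 2 0 6]
Card 4 is at position 2.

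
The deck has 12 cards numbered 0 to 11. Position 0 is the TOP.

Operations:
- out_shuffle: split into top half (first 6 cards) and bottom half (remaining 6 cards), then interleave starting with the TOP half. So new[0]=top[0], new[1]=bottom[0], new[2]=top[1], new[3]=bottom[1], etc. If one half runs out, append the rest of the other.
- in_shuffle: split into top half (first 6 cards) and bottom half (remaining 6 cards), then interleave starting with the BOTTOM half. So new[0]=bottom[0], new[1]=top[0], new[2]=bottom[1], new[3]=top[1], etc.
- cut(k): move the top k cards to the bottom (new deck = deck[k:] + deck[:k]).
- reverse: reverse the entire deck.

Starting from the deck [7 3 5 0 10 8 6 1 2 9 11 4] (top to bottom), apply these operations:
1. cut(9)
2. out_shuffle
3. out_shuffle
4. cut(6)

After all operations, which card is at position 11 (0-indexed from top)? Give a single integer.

Answer: 3

Derivation:
After op 1 (cut(9)): [9 11 4 7 3 5 0 10 8 6 1 2]
After op 2 (out_shuffle): [9 0 11 10 4 8 7 6 3 1 5 2]
After op 3 (out_shuffle): [9 7 0 6 11 3 10 1 4 5 8 2]
After op 4 (cut(6)): [10 1 4 5 8 2 9 7 0 6 11 3]
Position 11: card 3.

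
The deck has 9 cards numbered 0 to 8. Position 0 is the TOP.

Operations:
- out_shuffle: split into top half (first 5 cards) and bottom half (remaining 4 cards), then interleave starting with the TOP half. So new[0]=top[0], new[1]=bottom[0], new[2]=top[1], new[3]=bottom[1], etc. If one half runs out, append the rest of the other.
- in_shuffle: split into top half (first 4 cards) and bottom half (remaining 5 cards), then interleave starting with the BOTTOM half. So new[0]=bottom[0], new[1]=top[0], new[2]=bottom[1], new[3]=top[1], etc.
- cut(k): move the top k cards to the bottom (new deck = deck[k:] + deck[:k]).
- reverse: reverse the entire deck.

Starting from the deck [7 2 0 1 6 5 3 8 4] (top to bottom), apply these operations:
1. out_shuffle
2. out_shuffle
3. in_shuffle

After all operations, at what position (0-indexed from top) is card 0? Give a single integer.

After op 1 (out_shuffle): [7 5 2 3 0 8 1 4 6]
After op 2 (out_shuffle): [7 8 5 1 2 4 3 6 0]
After op 3 (in_shuffle): [2 7 4 8 3 5 6 1 0]
Card 0 is at position 8.

Answer: 8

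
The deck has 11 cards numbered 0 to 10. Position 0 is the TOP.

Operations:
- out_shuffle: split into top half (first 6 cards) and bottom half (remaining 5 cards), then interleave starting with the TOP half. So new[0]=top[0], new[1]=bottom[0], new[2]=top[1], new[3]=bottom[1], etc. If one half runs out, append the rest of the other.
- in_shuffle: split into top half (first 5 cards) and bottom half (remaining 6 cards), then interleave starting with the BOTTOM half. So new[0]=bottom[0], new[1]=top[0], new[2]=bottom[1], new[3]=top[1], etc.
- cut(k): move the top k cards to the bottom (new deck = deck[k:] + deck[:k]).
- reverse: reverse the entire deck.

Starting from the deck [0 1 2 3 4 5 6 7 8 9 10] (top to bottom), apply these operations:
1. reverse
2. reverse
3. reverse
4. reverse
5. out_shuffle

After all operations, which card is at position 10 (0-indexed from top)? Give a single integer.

After op 1 (reverse): [10 9 8 7 6 5 4 3 2 1 0]
After op 2 (reverse): [0 1 2 3 4 5 6 7 8 9 10]
After op 3 (reverse): [10 9 8 7 6 5 4 3 2 1 0]
After op 4 (reverse): [0 1 2 3 4 5 6 7 8 9 10]
After op 5 (out_shuffle): [0 6 1 7 2 8 3 9 4 10 5]
Position 10: card 5.

Answer: 5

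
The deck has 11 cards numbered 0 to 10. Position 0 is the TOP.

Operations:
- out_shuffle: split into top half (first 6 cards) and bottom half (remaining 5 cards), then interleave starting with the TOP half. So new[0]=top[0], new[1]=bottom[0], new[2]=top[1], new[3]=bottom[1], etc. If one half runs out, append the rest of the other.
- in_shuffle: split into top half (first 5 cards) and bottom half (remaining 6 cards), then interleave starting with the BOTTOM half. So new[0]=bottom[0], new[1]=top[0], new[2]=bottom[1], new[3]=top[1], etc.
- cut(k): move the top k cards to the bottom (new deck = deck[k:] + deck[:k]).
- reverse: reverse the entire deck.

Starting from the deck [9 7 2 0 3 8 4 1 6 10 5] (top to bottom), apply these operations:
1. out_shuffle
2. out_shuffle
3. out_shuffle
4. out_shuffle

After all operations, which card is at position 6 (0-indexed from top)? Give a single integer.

Answer: 5

Derivation:
After op 1 (out_shuffle): [9 4 7 1 2 6 0 10 3 5 8]
After op 2 (out_shuffle): [9 0 4 10 7 3 1 5 2 8 6]
After op 3 (out_shuffle): [9 1 0 5 4 2 10 8 7 6 3]
After op 4 (out_shuffle): [9 10 1 8 0 7 5 6 4 3 2]
Position 6: card 5.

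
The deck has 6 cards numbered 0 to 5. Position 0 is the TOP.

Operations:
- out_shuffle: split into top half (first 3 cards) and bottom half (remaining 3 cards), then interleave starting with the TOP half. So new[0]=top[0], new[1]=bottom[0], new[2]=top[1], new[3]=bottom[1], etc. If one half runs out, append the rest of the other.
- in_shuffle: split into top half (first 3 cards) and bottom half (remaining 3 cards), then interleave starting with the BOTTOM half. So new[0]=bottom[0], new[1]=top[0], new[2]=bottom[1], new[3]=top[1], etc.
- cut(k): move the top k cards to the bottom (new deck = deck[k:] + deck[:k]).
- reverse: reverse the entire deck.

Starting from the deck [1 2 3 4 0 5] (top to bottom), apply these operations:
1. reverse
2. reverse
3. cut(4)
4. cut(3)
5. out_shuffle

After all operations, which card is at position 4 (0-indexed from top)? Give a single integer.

After op 1 (reverse): [5 0 4 3 2 1]
After op 2 (reverse): [1 2 3 4 0 5]
After op 3 (cut(4)): [0 5 1 2 3 4]
After op 4 (cut(3)): [2 3 4 0 5 1]
After op 5 (out_shuffle): [2 0 3 5 4 1]
Position 4: card 4.

Answer: 4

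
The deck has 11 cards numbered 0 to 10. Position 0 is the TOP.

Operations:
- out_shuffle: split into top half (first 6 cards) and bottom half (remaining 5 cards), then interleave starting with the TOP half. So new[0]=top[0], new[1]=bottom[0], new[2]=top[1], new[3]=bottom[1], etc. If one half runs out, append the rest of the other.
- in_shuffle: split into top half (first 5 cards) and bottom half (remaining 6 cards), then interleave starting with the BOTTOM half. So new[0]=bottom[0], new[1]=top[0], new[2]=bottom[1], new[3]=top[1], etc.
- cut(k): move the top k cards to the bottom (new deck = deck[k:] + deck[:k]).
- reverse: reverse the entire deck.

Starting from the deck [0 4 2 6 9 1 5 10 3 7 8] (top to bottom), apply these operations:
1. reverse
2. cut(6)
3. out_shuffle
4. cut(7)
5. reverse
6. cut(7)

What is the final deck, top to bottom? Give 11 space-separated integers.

After op 1 (reverse): [8 7 3 10 5 1 9 6 2 4 0]
After op 2 (cut(6)): [9 6 2 4 0 8 7 3 10 5 1]
After op 3 (out_shuffle): [9 7 6 3 2 10 4 5 0 1 8]
After op 4 (cut(7)): [5 0 1 8 9 7 6 3 2 10 4]
After op 5 (reverse): [4 10 2 3 6 7 9 8 1 0 5]
After op 6 (cut(7)): [8 1 0 5 4 10 2 3 6 7 9]

Answer: 8 1 0 5 4 10 2 3 6 7 9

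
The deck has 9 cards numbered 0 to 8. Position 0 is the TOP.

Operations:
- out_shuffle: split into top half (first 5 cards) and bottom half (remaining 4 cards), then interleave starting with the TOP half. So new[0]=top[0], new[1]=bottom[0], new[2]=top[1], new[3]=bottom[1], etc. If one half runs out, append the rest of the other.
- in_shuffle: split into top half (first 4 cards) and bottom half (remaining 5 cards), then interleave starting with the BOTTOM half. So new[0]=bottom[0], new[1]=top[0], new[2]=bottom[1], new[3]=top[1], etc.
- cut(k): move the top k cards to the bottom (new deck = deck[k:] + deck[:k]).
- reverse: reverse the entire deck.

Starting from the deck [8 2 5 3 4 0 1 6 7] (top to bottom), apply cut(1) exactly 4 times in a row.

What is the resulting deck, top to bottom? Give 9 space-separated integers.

After op 1 (cut(1)): [2 5 3 4 0 1 6 7 8]
After op 2 (cut(1)): [5 3 4 0 1 6 7 8 2]
After op 3 (cut(1)): [3 4 0 1 6 7 8 2 5]
After op 4 (cut(1)): [4 0 1 6 7 8 2 5 3]

Answer: 4 0 1 6 7 8 2 5 3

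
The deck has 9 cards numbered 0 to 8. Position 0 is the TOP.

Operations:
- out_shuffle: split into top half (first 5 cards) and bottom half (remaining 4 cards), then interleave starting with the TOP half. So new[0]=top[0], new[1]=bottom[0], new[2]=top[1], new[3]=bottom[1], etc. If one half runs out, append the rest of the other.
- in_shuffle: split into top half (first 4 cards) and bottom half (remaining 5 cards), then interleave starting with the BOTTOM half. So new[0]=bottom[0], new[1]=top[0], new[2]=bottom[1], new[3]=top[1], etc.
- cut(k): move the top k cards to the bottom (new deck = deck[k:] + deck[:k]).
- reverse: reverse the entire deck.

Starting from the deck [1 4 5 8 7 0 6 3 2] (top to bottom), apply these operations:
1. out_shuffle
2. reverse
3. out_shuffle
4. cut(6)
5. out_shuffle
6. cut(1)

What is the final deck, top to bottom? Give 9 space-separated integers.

After op 1 (out_shuffle): [1 0 4 6 5 3 8 2 7]
After op 2 (reverse): [7 2 8 3 5 6 4 0 1]
After op 3 (out_shuffle): [7 6 2 4 8 0 3 1 5]
After op 4 (cut(6)): [3 1 5 7 6 2 4 8 0]
After op 5 (out_shuffle): [3 2 1 4 5 8 7 0 6]
After op 6 (cut(1)): [2 1 4 5 8 7 0 6 3]

Answer: 2 1 4 5 8 7 0 6 3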